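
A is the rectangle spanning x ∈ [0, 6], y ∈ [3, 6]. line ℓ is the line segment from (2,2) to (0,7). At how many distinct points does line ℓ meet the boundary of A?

2

The segment meets the boundary at (0.4,6), (1.6,3).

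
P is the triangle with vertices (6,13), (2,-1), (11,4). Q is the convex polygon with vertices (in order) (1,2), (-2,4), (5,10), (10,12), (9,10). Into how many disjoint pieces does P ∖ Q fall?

P ∖ Q splits into 2 disjoint pieces (area 2.6267, area 39.3714).

2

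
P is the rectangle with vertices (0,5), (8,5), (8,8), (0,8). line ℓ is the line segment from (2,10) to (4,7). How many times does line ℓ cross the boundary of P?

1

The segment meets the boundary at (3.333,8).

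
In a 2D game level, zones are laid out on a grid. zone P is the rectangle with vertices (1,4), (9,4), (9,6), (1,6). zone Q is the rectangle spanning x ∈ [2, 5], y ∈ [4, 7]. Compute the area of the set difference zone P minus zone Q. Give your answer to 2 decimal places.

10.00

|zone P∩zone Q|: x∈[2,5], y∈[4,6] → 3·2 = 6.
|zone P| = 16.
|zone P ∖ zone Q| = |zone P| − |zone P∩zone Q| = 16 − 6 = 10.00.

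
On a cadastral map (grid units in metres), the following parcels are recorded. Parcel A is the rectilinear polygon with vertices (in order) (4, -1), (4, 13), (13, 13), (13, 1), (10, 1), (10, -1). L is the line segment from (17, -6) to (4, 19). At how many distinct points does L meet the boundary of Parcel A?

2

The segment meets the boundary at (7.12,13), (13,1.692).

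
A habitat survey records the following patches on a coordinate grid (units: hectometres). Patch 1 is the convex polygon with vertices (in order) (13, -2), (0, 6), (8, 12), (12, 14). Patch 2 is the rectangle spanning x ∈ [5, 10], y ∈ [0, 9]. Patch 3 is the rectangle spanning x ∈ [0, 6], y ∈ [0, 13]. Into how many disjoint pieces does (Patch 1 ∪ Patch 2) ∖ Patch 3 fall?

(Patch 1 ∪ Patch 2) ∖ Patch 3 is a single connected region.

1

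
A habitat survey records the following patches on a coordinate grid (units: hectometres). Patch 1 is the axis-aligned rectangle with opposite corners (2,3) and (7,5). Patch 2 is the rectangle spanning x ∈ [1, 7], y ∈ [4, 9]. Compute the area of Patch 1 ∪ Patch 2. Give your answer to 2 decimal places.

35.00

By inclusion–exclusion:
Individual areas: |Patch 1| = 10, |Patch 2| = 30.
|Patch 1∩Patch 2|: x∈[2,7], y∈[4,5] → 5·1 = 5.
|Patch 1 ∪ Patch 2| = 40 − 5 = 35.00.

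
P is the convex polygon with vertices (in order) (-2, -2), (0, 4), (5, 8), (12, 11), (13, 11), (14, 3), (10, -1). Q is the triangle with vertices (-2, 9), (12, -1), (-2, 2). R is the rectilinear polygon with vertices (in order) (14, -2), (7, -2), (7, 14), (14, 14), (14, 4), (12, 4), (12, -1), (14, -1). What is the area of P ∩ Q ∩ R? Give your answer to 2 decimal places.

The intersection is the polygon with vertices (10.833,-0.167), (10.353,-0.647), (7,0.071), (7,2.571).
By the shoelace formula its area is 5.77.

5.77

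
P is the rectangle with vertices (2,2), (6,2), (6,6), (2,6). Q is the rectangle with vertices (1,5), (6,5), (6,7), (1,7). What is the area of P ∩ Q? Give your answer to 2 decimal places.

|P∩Q|: x∈[2,6], y∈[5,6] → 4·1 = 4.

4.00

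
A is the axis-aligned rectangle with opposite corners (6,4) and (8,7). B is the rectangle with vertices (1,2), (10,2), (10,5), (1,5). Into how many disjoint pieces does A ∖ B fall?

A ∖ B is a single connected region.

1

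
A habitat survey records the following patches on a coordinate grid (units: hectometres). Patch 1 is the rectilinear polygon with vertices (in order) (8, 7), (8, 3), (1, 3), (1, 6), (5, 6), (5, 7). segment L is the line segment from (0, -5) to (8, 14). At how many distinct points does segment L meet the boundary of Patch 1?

The segment meets the boundary at (5,6.875), (5.053,7), (4.632,6), (3.368,3).

4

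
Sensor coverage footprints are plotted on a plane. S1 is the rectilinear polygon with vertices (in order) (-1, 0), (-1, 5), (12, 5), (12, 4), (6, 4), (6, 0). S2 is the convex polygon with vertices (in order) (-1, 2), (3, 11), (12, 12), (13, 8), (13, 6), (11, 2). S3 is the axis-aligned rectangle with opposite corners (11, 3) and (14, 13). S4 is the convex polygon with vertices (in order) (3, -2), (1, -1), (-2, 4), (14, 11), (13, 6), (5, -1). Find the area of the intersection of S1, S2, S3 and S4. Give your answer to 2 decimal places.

0.32

The intersection is the polygon with vertices (11,5), (11.857,5), (11,4.25).
By the shoelace formula its area is 0.32.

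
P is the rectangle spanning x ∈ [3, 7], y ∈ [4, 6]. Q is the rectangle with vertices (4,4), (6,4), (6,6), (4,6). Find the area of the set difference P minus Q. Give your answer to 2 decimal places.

4.00

|P∩Q|: x∈[4,6], y∈[4,6] → 2·2 = 4.
|P| = 8.
|P ∖ Q| = |P| − |P∩Q| = 8 − 4 = 4.00.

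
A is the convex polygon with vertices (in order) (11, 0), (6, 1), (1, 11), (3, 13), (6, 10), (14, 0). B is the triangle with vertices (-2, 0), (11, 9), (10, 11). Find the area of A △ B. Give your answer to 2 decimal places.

|A| = 66, |B| = 17.5, |A∩B| = 6.534.
|A △ B| = |A| + |B| − 2·|A∩B| = 66 + 17.5 − 13.0681 = 70.43.

70.43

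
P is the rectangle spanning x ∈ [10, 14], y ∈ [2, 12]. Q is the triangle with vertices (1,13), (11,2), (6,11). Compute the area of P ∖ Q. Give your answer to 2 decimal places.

39.65

|P| = 40, |P∩Q| = 0.35.
|P ∖ Q| = |P| − |P∩Q| = 40 − 0.35 = 39.65.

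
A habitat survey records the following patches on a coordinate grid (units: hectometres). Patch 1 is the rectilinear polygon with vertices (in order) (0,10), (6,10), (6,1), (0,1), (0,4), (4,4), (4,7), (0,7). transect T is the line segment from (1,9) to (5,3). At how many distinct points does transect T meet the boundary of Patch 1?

2

The segment meets the boundary at (4,4.5), (2.333,7).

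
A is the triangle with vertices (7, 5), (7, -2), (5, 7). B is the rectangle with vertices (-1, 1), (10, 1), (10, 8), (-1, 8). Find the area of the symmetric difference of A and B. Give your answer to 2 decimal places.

72.00

|A| = 7, |B| = 77, |A∩B| = 6.
|A △ B| = |A| + |B| − 2·|A∩B| = 7 + 77 − 12 = 72.00.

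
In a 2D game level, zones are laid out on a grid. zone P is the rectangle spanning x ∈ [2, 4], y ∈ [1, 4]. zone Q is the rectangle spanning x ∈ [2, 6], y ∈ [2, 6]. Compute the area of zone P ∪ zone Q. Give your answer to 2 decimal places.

By inclusion–exclusion:
Individual areas: |zone P| = 6, |zone Q| = 16.
|zone P∩zone Q|: x∈[2,4], y∈[2,4] → 2·2 = 4.
|zone P ∪ zone Q| = 22 − 4 = 18.00.

18.00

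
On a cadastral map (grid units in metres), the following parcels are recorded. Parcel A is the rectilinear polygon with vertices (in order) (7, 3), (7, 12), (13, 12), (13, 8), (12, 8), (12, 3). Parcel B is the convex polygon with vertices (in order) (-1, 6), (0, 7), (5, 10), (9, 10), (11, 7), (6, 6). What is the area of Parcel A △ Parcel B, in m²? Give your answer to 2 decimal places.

59.30

|Parcel A| = 49, |Parcel B| = 31.5, |Parcel A∩Parcel B| = 10.6.
|Parcel A △ Parcel B| = |Parcel A| + |Parcel B| − 2·|Parcel A∩Parcel B| = 49 + 31.5 − 21.2 = 59.30.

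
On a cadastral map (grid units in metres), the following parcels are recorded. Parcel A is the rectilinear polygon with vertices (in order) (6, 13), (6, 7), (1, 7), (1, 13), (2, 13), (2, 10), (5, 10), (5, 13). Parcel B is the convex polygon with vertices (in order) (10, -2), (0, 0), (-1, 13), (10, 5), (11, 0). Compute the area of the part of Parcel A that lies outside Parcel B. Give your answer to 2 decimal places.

|Parcel A| = 21, |Parcel A∩Parcel B| = 13.1761.
|Parcel A ∖ Parcel B| = |Parcel A| − |Parcel A∩Parcel B| = 21 − 13.1761 = 7.82.

7.82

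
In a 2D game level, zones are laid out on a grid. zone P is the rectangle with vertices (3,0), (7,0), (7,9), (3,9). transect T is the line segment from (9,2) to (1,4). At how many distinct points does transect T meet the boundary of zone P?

2

The segment meets the boundary at (3,3.5), (7,2.5).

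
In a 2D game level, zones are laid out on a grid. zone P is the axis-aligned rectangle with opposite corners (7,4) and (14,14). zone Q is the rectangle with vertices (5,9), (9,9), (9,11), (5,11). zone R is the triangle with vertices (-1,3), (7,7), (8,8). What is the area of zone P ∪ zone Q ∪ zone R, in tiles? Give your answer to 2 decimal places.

75.78

By inclusion–exclusion:
Individual areas: |zone P| = 70, |zone Q| = 8, |zone R| = 2.
|zone P∩zone Q|: x∈[7,9], y∈[9,11] → 2·2 = 4.
|zone P∩zone R| = 0.2222.
|zone Q∩zone R| = 0.
|zone P∩zone Q∩zone R| = 0.
|zone P ∪ zone Q ∪ zone R| = 80 − 4.2222 + 0 = 75.78.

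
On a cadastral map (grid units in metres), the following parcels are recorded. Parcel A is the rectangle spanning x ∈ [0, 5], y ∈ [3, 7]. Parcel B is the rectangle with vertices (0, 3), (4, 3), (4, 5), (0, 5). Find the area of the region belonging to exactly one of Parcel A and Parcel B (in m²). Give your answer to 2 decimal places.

12.00

|Parcel A∩Parcel B|: x∈[0,4], y∈[3,5] → 4·2 = 8.
|Parcel A △ Parcel B| = |Parcel A| + |Parcel B| − 2·|Parcel A∩Parcel B| = 20 + 8 − 16 = 12.00.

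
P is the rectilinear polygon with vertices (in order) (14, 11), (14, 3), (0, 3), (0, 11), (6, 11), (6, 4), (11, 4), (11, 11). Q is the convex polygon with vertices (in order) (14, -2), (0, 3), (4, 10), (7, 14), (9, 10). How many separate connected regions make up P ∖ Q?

P ∖ Q splits into 2 disjoint pieces (area 22.9917, area 18.375).

2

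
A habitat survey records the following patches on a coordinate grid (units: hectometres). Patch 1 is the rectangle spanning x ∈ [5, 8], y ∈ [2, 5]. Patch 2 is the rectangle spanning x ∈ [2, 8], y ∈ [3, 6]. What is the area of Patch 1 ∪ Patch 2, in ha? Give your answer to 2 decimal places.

By inclusion–exclusion:
Individual areas: |Patch 1| = 9, |Patch 2| = 18.
|Patch 1∩Patch 2|: x∈[5,8], y∈[3,5] → 3·2 = 6.
|Patch 1 ∪ Patch 2| = 27 − 6 = 21.00.

21.00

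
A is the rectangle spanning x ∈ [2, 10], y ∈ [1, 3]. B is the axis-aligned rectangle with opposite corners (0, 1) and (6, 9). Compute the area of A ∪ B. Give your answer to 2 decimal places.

By inclusion–exclusion:
Individual areas: |A| = 16, |B| = 48.
|A∩B|: x∈[2,6], y∈[1,3] → 4·2 = 8.
|A ∪ B| = 64 − 8 = 56.00.

56.00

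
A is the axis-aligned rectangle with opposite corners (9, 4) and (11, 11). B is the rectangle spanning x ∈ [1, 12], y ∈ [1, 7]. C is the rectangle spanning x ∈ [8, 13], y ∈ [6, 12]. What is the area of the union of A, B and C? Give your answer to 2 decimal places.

92.00

By inclusion–exclusion:
Individual areas: |A| = 14, |B| = 66, |C| = 30.
|A∩B|: x∈[9,11], y∈[4,7] → 2·3 = 6.
|A∩C|: x∈[9,11], y∈[6,11] → 2·5 = 10.
|B∩C|: x∈[8,12], y∈[6,7] → 4·1 = 4.
|A∩B∩C| = 2.
|A ∪ B ∪ C| = 110 − 20 + 2 = 92.00.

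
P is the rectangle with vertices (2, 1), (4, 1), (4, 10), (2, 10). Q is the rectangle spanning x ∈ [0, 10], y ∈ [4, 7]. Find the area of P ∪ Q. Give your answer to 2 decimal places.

42.00

By inclusion–exclusion:
Individual areas: |P| = 18, |Q| = 30.
|P∩Q|: x∈[2,4], y∈[4,7] → 2·3 = 6.
|P ∪ Q| = 48 − 6 = 42.00.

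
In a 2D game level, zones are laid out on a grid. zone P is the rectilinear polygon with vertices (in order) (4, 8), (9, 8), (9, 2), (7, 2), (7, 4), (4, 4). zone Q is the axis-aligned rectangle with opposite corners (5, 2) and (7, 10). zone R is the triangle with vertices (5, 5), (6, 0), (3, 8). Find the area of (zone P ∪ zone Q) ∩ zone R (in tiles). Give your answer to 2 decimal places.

The region (zone P ∪ zone Q) ∩ zone R is the polygon with vertices (5.25,2), (5,2.667), (5,4), (4.5,4), (4,5.333), (4,6.5), (5,5), (5.6,2).
By the shoelace formula its area is 2.23.

2.23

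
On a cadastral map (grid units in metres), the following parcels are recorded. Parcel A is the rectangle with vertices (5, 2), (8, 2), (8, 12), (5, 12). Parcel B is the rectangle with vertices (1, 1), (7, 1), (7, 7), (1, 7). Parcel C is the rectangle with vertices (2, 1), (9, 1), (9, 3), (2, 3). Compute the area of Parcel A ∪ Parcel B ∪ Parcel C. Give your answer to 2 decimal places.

59.00

By inclusion–exclusion:
Individual areas: |Parcel A| = 30, |Parcel B| = 36, |Parcel C| = 14.
|Parcel A∩Parcel B|: x∈[5,7], y∈[2,7] → 2·5 = 10.
|Parcel A∩Parcel C|: x∈[5,8], y∈[2,3] → 3·1 = 3.
|Parcel B∩Parcel C|: x∈[2,7], y∈[1,3] → 5·2 = 10.
|Parcel A∩Parcel B∩Parcel C| = 2.
|Parcel A ∪ Parcel B ∪ Parcel C| = 80 − 23 + 2 = 59.00.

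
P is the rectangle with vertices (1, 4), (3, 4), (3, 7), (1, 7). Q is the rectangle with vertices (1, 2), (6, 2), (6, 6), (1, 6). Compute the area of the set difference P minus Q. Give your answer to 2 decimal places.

2.00

|P∩Q|: x∈[1,3], y∈[4,6] → 2·2 = 4.
|P| = 6.
|P ∖ Q| = |P| − |P∩Q| = 6 − 4 = 2.00.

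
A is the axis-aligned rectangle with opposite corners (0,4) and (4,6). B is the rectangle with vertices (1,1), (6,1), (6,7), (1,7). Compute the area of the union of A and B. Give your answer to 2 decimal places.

32.00

By inclusion–exclusion:
Individual areas: |A| = 8, |B| = 30.
|A∩B|: x∈[1,4], y∈[4,6] → 3·2 = 6.
|A ∪ B| = 38 − 6 = 32.00.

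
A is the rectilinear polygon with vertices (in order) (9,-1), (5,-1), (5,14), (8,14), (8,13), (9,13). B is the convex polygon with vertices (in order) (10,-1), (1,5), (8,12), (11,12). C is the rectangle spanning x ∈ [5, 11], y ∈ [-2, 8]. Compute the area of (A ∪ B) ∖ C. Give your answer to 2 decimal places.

|A ∪ B| = 91.5.
|(A ∪ B) ∩ C| = 47.7821.
|(A ∪ B) ∖ C| = 91.5 − 47.7821 = 43.72.

43.72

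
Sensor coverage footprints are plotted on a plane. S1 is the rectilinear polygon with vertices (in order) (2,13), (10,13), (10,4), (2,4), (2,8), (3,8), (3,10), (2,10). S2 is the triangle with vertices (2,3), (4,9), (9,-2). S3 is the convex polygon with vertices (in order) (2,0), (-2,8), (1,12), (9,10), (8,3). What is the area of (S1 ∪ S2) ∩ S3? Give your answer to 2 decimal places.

|S1 ∪ S2| = 86.1515.
|(S1 ∪ S2) ∩ S3| = 52.85.

52.85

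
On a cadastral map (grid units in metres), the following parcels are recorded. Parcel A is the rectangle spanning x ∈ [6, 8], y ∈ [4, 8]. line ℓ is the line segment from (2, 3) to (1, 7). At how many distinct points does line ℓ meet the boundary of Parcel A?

0

The segment lies entirely outside Parcel A and never meets its boundary.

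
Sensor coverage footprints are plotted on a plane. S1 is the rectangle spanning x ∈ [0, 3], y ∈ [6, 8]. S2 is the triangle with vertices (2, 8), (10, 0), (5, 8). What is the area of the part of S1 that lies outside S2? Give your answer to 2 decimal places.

|S1| = 6, |S1∩S2| = 0.5.
|S1 ∖ S2| = |S1| − |S1∩S2| = 6 − 0.5 = 5.50.

5.50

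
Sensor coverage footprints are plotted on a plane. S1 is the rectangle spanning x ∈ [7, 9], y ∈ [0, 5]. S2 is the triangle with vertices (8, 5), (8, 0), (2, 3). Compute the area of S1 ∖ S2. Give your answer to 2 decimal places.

|S1| = 10, |S1∩S2| = 4.5833.
|S1 ∖ S2| = |S1| − |S1∩S2| = 10 − 4.5833 = 5.42.

5.42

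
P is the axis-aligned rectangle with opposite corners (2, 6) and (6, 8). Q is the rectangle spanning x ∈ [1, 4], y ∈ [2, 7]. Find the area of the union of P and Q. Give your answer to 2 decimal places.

21.00

By inclusion–exclusion:
Individual areas: |P| = 8, |Q| = 15.
|P∩Q|: x∈[2,4], y∈[6,7] → 2·1 = 2.
|P ∪ Q| = 23 − 2 = 21.00.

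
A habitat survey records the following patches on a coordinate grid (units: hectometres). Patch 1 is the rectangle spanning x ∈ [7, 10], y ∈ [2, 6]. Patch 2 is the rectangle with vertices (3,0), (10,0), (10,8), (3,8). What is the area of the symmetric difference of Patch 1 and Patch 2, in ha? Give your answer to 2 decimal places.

44.00

|Patch 1∩Patch 2|: x∈[7,10], y∈[2,6] → 3·4 = 12.
|Patch 1 △ Patch 2| = |Patch 1| + |Patch 2| − 2·|Patch 1∩Patch 2| = 12 + 56 − 24 = 44.00.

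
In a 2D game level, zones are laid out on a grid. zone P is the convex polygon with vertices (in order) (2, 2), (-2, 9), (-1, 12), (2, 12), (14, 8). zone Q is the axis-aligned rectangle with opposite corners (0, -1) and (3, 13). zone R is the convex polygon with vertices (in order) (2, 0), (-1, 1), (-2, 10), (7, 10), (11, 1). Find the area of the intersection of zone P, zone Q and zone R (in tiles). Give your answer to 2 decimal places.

20.25

The intersection is the polygon with vertices (0,10), (3,10), (3,2.5), (2,2), (0,5.5).
By the shoelace formula its area is 20.25.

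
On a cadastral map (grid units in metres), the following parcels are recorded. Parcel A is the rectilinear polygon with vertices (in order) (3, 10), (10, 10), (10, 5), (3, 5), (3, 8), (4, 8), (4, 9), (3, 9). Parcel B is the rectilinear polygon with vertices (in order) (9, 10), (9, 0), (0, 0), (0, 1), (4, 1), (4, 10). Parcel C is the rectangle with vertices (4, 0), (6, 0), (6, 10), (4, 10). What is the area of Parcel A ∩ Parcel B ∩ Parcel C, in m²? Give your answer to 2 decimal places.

The intersection is the polygon with vertices (4,5), (4,8), (4,9), (4,10), (6,10), (6,5).
By the shoelace formula its area is 10.00.

10.00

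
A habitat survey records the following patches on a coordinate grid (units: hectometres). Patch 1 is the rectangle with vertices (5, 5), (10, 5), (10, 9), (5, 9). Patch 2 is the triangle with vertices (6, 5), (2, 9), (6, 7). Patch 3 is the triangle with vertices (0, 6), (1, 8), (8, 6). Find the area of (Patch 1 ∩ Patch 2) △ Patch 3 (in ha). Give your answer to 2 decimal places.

8.32

|Patch 1 ∩ Patch 2| = 1.75.
|(Patch 1 ∩ Patch 2) ∩ Patch 3| = 0.7143.
|(Patch 1 ∩ Patch 2) △ Patch 3| = 1.75 + 8 − 1.4286 = 8.32.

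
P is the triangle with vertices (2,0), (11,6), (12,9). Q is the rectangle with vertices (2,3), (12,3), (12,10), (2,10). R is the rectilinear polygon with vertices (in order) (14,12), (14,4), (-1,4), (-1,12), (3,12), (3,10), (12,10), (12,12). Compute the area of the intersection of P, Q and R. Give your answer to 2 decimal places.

The intersection is the polygon with vertices (8,4), (6.444,4), (12,9), (11,6).
By the shoelace formula its area is 7.39.

7.39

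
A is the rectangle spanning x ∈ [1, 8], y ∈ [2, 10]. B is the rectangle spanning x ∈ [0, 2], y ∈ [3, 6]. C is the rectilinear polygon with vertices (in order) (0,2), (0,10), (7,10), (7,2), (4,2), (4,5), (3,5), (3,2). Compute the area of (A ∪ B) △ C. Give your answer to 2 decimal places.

16.00

|A ∪ B| = 59.
|(A ∪ B) ∩ C| = 48.
|(A ∪ B) △ C| = 59 + 53 − 96 = 16.00.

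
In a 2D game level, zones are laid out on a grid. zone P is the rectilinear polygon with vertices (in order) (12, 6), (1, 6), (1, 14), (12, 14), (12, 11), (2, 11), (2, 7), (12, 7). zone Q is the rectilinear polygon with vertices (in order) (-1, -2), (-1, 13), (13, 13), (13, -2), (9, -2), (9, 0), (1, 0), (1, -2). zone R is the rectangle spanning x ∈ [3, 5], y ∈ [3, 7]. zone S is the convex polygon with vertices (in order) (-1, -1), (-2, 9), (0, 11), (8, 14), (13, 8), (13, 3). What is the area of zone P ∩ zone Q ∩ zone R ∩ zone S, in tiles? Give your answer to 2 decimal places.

2.00

The intersection is the polygon with vertices (5,6), (3,6), (3,7), (5,7).
By the shoelace formula its area is 2.00.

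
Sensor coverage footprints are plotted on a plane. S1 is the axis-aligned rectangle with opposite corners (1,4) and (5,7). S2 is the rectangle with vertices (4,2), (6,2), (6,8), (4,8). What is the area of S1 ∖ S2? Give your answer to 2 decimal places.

9.00

|S1∩S2|: x∈[4,5], y∈[4,7] → 1·3 = 3.
|S1| = 12.
|S1 ∖ S2| = |S1| − |S1∩S2| = 12 − 3 = 9.00.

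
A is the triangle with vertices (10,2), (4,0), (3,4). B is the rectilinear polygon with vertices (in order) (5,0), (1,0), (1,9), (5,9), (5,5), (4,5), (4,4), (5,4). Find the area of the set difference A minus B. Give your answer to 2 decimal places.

|A| = 13, |A∩B| = 5.2619.
|A ∖ B| = |A| − |A∩B| = 13 − 5.2619 = 7.74.

7.74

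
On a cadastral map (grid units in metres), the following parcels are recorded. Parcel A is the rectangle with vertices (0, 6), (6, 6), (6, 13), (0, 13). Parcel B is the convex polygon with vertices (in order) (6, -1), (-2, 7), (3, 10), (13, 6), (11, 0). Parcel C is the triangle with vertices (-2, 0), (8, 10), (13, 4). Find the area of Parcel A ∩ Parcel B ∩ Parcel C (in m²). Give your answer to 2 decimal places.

The intersection is the polygon with vertices (4,6), (6,8), (6,6).
By the shoelace formula its area is 2.00.

2.00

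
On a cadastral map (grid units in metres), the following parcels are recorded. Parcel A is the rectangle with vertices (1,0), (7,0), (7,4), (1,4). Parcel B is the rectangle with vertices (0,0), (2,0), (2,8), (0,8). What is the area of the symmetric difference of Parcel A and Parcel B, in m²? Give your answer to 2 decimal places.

32.00

|Parcel A∩Parcel B|: x∈[1,2], y∈[0,4] → 1·4 = 4.
|Parcel A △ Parcel B| = |Parcel A| + |Parcel B| − 2·|Parcel A∩Parcel B| = 24 + 16 − 8 = 32.00.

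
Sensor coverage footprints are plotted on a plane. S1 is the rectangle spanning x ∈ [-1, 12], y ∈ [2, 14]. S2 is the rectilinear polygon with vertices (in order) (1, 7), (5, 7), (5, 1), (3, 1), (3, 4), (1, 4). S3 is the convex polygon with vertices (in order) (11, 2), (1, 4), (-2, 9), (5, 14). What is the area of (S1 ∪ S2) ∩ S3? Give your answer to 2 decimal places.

The region (S1 ∪ S2) ∩ S3 is the polygon with vertices (-1,9.714), (5,14), (11,2), (1,4), (-1,7.333).
By the shoelace formula its area is 77.81.

77.81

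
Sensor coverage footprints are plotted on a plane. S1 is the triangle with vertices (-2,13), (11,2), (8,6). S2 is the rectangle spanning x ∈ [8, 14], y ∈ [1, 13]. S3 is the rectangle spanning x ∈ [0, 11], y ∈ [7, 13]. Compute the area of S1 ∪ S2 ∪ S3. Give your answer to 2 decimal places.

By inclusion–exclusion:
Individual areas: |S1| = 9.5, |S2| = 72, |S3| = 66.
|S1∩S2| = 2.1923.
|S1∩S3| = 4.1493.
|S2∩S3|: x∈[8,11], y∈[7,13] → 3·6 = 18.
|S1∩S2∩S3| = 0.
|S1 ∪ S2 ∪ S3| = 147.5 − 24.3416 + 0 = 123.16.

123.16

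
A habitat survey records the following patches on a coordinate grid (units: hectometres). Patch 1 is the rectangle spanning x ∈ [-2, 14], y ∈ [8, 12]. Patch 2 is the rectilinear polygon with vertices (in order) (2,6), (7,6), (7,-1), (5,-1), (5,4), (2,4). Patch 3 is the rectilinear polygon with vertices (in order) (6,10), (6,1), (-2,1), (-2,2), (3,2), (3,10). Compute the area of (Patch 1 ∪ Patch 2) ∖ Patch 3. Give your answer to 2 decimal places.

69.00

|Patch 1 ∪ Patch 2| = 84.
|(Patch 1 ∪ Patch 2) ∩ Patch 3| = 15.
|(Patch 1 ∪ Patch 2) ∖ Patch 3| = 84 − 15 = 69.00.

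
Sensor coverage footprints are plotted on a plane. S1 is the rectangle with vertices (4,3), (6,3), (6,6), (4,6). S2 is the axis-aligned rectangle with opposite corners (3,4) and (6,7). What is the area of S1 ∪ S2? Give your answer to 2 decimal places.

By inclusion–exclusion:
Individual areas: |S1| = 6, |S2| = 9.
|S1∩S2|: x∈[4,6], y∈[4,6] → 2·2 = 4.
|S1 ∪ S2| = 15 − 4 = 11.00.

11.00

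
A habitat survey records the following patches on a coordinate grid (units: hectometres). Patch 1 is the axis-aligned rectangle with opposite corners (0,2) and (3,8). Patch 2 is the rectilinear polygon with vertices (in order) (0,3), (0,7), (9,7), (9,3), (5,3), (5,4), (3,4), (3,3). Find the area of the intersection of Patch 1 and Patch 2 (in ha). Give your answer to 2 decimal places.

12.00

The intersection is the polygon with vertices (3,3), (0,3), (0,7), (3,7), (3,4).
By the shoelace formula its area is 12.00.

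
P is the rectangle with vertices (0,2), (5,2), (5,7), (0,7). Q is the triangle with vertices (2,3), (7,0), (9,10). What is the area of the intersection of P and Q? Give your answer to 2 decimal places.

6.67

The intersection is the polygon with vertices (5,2), (3.667,2), (2,3), (5,6).
By the shoelace formula its area is 6.67.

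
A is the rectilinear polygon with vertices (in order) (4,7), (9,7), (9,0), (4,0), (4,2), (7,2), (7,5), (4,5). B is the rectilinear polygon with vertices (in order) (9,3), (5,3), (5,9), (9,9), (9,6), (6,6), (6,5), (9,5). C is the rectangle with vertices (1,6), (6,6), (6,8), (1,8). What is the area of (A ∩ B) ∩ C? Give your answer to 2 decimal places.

1.00

The region (A ∩ B) ∩ C is the polygon with vertices (5,7), (6,7), (6,6), (5,6).
By the shoelace formula its area is 1.00.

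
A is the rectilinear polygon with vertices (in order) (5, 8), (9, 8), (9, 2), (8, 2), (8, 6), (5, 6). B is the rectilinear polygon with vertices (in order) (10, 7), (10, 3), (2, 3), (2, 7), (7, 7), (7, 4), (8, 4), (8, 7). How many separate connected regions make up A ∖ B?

A ∖ B splits into 2 disjoint pieces (area 5, area 1).

2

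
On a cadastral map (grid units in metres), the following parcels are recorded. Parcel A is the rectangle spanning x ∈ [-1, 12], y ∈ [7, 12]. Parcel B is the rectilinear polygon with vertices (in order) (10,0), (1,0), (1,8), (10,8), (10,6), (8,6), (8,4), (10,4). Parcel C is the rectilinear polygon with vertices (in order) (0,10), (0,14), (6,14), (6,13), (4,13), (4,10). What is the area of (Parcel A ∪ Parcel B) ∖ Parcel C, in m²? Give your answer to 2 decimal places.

116.00

|Parcel A ∪ Parcel B| = 124.
|(Parcel A ∪ Parcel B) ∩ Parcel C| = 8.
|(Parcel A ∪ Parcel B) ∖ Parcel C| = 124 − 8 = 116.00.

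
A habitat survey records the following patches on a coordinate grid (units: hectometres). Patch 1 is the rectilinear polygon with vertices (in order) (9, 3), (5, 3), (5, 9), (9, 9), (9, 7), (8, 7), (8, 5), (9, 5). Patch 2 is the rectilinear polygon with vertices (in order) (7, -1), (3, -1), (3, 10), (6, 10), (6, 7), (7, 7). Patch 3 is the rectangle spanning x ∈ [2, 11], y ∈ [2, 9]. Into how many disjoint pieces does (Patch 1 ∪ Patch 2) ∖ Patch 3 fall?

(Patch 1 ∪ Patch 2) ∖ Patch 3 splits into 2 disjoint pieces (area 12, area 3).

2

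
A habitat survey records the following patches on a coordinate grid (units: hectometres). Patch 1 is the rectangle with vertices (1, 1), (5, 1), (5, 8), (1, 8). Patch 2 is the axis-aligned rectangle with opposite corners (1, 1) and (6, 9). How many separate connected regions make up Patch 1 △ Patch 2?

Patch 1 △ Patch 2 is a single connected region.

1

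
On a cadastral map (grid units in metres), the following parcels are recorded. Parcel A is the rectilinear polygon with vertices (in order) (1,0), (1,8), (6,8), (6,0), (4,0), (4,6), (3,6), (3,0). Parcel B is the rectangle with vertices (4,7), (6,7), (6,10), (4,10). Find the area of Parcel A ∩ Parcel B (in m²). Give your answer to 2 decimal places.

The intersection is the polygon with vertices (6,8), (6,7), (4,7), (4,8).
By the shoelace formula its area is 2.00.

2.00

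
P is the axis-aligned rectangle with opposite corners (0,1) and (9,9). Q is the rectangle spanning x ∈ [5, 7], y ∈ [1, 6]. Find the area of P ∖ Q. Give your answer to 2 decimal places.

|P∩Q|: x∈[5,7], y∈[1,6] → 2·5 = 10.
|P| = 72.
|P ∖ Q| = |P| − |P∩Q| = 72 − 10 = 62.00.

62.00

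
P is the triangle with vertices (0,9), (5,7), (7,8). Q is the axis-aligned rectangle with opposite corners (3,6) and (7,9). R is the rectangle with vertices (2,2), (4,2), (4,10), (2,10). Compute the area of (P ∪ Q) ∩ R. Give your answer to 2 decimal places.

3.64

The region (P ∪ Q) ∩ R is the polygon with vertices (3,8.571), (3,9), (4,9), (4,6), (3,6), (3,7.8), (2,8.2), (2,8.714).
By the shoelace formula its area is 3.64.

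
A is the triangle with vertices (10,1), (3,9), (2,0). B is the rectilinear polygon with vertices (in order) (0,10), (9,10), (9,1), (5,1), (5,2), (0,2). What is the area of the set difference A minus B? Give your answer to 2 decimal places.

7.35

|A| = 35.5, |A∩B| = 28.1508.
|A ∖ B| = |A| − |A∩B| = 35.5 − 28.1508 = 7.35.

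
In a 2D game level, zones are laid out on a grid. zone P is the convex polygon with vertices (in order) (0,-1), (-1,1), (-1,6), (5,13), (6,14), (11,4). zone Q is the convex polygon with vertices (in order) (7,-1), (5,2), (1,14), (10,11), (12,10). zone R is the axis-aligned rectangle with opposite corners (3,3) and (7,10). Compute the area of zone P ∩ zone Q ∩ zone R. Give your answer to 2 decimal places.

The intersection is the polygon with vertices (3,8), (3,10), (7,10), (7,3), (4.667,3).
By the shoelace formula its area is 23.83.

23.83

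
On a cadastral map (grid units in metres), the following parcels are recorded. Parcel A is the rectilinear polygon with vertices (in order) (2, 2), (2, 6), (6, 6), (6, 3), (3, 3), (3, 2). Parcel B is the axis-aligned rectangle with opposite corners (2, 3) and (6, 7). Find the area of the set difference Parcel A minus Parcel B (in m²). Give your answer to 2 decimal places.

1.00

|Parcel A| = 13, |Parcel A∩Parcel B| = 12.
|Parcel A ∖ Parcel B| = |Parcel A| − |Parcel A∩Parcel B| = 13 − 12 = 1.00.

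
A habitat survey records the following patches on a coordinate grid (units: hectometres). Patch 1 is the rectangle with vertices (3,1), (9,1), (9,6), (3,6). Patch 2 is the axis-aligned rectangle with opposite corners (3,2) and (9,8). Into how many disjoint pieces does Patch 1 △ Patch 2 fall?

2

Patch 1 △ Patch 2 splits into 2 disjoint pieces (area 6, area 12).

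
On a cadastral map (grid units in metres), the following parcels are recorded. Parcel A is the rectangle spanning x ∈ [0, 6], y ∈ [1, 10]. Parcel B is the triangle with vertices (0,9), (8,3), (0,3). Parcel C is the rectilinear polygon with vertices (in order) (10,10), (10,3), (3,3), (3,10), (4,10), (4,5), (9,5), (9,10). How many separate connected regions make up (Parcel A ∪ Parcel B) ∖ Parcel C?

2

(Parcel A ∪ Parcel B) ∖ Parcel C splits into 2 disjoint pieces (area 33, area 10).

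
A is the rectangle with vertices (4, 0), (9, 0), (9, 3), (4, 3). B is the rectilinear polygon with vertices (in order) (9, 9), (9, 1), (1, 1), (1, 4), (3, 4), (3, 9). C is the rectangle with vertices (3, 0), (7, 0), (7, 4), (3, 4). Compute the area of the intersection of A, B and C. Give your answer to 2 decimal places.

The intersection is the polygon with vertices (4,1), (4,3), (7,3), (7,1).
By the shoelace formula its area is 6.00.

6.00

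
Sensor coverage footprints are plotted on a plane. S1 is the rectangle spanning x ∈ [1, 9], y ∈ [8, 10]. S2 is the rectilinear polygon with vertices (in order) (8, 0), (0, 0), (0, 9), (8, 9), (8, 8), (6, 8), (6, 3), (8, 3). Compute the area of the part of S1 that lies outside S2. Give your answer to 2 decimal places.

9.00

|S1| = 16, |S1∩S2| = 7.
|S1 ∖ S2| = |S1| − |S1∩S2| = 16 − 7 = 9.00.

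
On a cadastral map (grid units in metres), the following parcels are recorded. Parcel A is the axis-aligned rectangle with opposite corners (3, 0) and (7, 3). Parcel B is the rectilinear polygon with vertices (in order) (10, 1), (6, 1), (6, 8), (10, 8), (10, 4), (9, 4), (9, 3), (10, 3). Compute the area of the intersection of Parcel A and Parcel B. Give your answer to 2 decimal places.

2.00

The intersection is the polygon with vertices (7,3), (7,1), (6,1), (6,3).
By the shoelace formula its area is 2.00.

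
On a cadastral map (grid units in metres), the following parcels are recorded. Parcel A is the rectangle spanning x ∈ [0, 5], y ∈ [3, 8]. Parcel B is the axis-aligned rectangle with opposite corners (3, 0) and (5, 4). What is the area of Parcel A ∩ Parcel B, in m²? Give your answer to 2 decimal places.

2.00

|Parcel A∩Parcel B|: x∈[3,5], y∈[3,4] → 2·1 = 2.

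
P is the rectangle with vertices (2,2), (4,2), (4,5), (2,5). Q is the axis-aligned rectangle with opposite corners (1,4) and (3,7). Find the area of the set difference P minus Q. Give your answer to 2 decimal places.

5.00

|P∩Q|: x∈[2,3], y∈[4,5] → 1·1 = 1.
|P| = 6.
|P ∖ Q| = |P| − |P∩Q| = 6 − 1 = 5.00.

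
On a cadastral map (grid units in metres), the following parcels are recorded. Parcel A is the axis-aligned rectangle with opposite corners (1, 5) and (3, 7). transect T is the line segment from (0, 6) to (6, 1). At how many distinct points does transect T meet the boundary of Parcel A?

2

The segment meets the boundary at (1.2,5), (1,5.167).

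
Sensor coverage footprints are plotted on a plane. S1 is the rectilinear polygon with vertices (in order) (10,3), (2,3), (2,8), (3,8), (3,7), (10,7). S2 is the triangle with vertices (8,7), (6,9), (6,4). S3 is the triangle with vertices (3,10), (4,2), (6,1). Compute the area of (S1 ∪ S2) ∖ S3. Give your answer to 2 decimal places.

|S1 ∪ S2| = 35.
|(S1 ∪ S2) ∩ S3| = 4.1667.
|(S1 ∪ S2) ∖ S3| = 35 − 4.1667 = 30.83.

30.83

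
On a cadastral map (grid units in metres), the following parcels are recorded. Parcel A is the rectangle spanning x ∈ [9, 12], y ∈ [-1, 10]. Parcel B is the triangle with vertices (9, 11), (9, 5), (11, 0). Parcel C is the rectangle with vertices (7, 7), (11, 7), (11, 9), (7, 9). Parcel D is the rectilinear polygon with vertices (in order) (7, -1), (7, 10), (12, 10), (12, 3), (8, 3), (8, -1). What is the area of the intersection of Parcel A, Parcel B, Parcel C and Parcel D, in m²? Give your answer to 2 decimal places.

The intersection is the polygon with vertices (9,7), (9,9), (9.364,9), (9.727,7).
By the shoelace formula its area is 1.09.

1.09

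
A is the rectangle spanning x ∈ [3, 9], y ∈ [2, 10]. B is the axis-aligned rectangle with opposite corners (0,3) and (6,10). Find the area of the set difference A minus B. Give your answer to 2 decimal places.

27.00

|A∩B|: x∈[3,6], y∈[3,10] → 3·7 = 21.
|A| = 48.
|A ∖ B| = |A| − |A∩B| = 48 − 21 = 27.00.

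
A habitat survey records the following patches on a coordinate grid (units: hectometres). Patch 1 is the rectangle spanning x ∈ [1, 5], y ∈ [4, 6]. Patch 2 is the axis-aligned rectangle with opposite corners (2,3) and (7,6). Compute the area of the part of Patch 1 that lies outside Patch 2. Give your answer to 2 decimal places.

|Patch 1∩Patch 2|: x∈[2,5], y∈[4,6] → 3·2 = 6.
|Patch 1| = 8.
|Patch 1 ∖ Patch 2| = |Patch 1| − |Patch 1∩Patch 2| = 8 − 6 = 2.00.

2.00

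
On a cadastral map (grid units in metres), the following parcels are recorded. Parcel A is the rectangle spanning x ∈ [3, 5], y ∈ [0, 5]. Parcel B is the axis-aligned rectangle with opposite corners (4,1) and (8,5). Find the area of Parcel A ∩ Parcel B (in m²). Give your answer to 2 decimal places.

4.00

|Parcel A∩Parcel B|: x∈[4,5], y∈[1,5] → 1·4 = 4.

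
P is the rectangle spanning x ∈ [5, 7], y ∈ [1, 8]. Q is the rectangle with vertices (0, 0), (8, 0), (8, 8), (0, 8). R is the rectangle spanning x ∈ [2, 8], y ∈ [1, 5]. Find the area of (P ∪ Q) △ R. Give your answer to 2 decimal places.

|P ∪ Q| = 64.
|(P ∪ Q) ∩ R| = 24.
|(P ∪ Q) △ R| = 64 + 24 − 48 = 40.00.

40.00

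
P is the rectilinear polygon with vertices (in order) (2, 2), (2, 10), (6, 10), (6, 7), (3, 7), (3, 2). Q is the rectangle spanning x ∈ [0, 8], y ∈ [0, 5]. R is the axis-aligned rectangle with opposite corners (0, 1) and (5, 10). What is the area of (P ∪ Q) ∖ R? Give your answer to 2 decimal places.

|P ∪ Q| = 54.
|(P ∪ Q) ∩ R| = 31.
|(P ∪ Q) ∖ R| = 54 − 31 = 23.00.

23.00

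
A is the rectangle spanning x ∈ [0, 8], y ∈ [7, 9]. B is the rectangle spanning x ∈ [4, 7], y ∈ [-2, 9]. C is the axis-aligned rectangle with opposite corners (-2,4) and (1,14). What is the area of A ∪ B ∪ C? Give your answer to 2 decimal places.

By inclusion–exclusion:
Individual areas: |A| = 16, |B| = 33, |C| = 30.
|A∩B|: x∈[4,7], y∈[7,9] → 3·2 = 6.
|A∩C|: x∈[0,1], y∈[7,9] → 1·2 = 2.
|B∩C| = 0 (no overlap).
|A∩B∩C| = 0.
|A ∪ B ∪ C| = 79 − 8 + 0 = 71.00.

71.00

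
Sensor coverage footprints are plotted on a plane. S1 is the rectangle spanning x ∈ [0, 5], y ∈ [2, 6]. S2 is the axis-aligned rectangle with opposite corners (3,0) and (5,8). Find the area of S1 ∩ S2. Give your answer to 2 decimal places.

8.00

|S1∩S2|: x∈[3,5], y∈[2,6] → 2·4 = 8.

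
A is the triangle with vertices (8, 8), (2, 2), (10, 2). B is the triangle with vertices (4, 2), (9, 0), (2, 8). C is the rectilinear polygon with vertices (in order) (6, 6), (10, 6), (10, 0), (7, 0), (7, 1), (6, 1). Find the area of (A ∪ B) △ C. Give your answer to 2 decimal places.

22.68

|A ∪ B| = 31.15.
|(A ∪ B) ∩ C| = 15.7333.
|(A ∪ B) △ C| = 31.15 + 23 − 31.4667 = 22.68.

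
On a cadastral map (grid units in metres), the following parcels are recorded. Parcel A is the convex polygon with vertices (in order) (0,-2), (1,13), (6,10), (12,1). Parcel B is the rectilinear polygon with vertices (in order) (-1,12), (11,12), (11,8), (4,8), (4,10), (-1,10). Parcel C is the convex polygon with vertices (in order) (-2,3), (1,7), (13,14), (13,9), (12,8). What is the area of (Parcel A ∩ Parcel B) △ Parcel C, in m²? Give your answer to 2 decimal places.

|Parcel A ∩ Parcel B| = 12.2667.
|(Parcel A ∩ Parcel B) ∩ Parcel C| = 3.9983.
|(Parcel A ∩ Parcel B) △ Parcel C| = 12.2667 + 55.5 − 7.9967 = 59.77.

59.77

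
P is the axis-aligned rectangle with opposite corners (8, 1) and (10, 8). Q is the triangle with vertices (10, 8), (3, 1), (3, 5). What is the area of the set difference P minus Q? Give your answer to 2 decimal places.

|P| = 14, |P∩Q| = 1.1429.
|P ∖ Q| = |P| − |P∩Q| = 14 − 1.1429 = 12.86.

12.86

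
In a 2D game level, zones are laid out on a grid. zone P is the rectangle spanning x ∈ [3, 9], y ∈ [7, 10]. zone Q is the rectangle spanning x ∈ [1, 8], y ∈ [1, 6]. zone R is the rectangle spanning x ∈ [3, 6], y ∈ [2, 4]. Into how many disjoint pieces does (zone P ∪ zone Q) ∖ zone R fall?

(zone P ∪ zone Q) ∖ zone R splits into 2 disjoint pieces (area 18, area 29).

2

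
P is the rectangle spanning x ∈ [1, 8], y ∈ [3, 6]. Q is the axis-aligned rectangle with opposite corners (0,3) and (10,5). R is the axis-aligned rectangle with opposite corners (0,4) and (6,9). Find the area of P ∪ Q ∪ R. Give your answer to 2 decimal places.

By inclusion–exclusion:
Individual areas: |P| = 21, |Q| = 20, |R| = 30.
|P∩Q|: x∈[1,8], y∈[3,5] → 7·2 = 14.
|P∩R|: x∈[1,6], y∈[4,6] → 5·2 = 10.
|Q∩R|: x∈[0,6], y∈[4,5] → 6·1 = 6.
|P∩Q∩R| = 5.
|P ∪ Q ∪ R| = 71 − 30 + 5 = 46.00.

46.00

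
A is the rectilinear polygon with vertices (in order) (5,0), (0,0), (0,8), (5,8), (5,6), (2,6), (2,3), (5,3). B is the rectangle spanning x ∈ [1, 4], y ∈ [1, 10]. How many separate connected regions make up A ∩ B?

A ∩ B is a single connected region.

1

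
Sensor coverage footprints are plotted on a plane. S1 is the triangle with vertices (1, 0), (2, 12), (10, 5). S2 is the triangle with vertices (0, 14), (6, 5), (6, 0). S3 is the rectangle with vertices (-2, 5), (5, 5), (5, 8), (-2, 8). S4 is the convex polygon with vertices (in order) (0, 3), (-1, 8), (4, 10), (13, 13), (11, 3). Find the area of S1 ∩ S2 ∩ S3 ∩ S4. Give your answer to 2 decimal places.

The intersection is the polygon with vertices (5,5), (3.857,5), (2.571,8), (4,8), (5,6.5).
By the shoelace formula its area is 4.61.

4.61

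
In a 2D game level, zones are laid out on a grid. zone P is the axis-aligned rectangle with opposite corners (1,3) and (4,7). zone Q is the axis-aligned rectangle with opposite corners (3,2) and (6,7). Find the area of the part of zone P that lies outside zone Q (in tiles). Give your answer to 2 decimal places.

|zone P∩zone Q|: x∈[3,4], y∈[3,7] → 1·4 = 4.
|zone P| = 12.
|zone P ∖ zone Q| = |zone P| − |zone P∩zone Q| = 12 − 4 = 8.00.

8.00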